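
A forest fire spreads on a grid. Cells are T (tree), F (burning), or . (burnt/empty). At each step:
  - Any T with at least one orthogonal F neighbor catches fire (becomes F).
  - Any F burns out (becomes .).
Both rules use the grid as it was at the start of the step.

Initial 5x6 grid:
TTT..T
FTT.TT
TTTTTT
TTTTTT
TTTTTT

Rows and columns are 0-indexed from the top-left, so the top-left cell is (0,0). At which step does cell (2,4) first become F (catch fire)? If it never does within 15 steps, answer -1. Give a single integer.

Step 1: cell (2,4)='T' (+3 fires, +1 burnt)
Step 2: cell (2,4)='T' (+4 fires, +3 burnt)
Step 3: cell (2,4)='T' (+4 fires, +4 burnt)
Step 4: cell (2,4)='T' (+3 fires, +4 burnt)
Step 5: cell (2,4)='F' (+3 fires, +3 burnt)
  -> target ignites at step 5
Step 6: cell (2,4)='.' (+4 fires, +3 burnt)
Step 7: cell (2,4)='.' (+3 fires, +4 burnt)
Step 8: cell (2,4)='.' (+2 fires, +3 burnt)
Step 9: cell (2,4)='.' (+0 fires, +2 burnt)
  fire out at step 9

5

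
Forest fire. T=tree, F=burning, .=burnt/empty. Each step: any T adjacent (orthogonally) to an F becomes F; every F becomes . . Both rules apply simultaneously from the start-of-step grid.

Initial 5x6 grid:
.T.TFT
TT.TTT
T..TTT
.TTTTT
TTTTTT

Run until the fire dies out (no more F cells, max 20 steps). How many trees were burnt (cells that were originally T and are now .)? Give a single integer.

Answer: 19

Derivation:
Step 1: +3 fires, +1 burnt (F count now 3)
Step 2: +3 fires, +3 burnt (F count now 3)
Step 3: +3 fires, +3 burnt (F count now 3)
Step 4: +3 fires, +3 burnt (F count now 3)
Step 5: +3 fires, +3 burnt (F count now 3)
Step 6: +2 fires, +3 burnt (F count now 2)
Step 7: +1 fires, +2 burnt (F count now 1)
Step 8: +1 fires, +1 burnt (F count now 1)
Step 9: +0 fires, +1 burnt (F count now 0)
Fire out after step 9
Initially T: 23, now '.': 26
Total burnt (originally-T cells now '.'): 19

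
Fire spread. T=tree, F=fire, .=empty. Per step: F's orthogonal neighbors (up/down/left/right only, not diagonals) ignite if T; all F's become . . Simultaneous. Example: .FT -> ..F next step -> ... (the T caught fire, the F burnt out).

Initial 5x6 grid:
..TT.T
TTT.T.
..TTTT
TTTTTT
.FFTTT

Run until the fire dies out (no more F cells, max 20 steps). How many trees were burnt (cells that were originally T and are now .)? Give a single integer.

Step 1: +3 fires, +2 burnt (F count now 3)
Step 2: +4 fires, +3 burnt (F count now 4)
Step 3: +4 fires, +4 burnt (F count now 4)
Step 4: +4 fires, +4 burnt (F count now 4)
Step 5: +4 fires, +4 burnt (F count now 4)
Step 6: +0 fires, +4 burnt (F count now 0)
Fire out after step 6
Initially T: 20, now '.': 29
Total burnt (originally-T cells now '.'): 19

Answer: 19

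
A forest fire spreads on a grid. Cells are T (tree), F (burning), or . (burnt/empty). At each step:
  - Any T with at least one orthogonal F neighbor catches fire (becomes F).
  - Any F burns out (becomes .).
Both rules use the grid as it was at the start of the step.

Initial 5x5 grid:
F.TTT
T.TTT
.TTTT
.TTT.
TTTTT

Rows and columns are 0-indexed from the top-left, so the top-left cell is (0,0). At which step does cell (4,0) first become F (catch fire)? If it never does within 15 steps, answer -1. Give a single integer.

Step 1: cell (4,0)='T' (+1 fires, +1 burnt)
Step 2: cell (4,0)='T' (+0 fires, +1 burnt)
  fire out at step 2
Target never catches fire within 15 steps

-1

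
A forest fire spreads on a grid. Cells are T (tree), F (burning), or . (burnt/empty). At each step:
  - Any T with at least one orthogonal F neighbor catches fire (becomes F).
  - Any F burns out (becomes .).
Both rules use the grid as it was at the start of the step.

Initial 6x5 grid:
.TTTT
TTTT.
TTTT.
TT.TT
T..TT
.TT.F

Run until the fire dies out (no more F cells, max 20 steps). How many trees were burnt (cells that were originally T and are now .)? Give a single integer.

Step 1: +1 fires, +1 burnt (F count now 1)
Step 2: +2 fires, +1 burnt (F count now 2)
Step 3: +1 fires, +2 burnt (F count now 1)
Step 4: +1 fires, +1 burnt (F count now 1)
Step 5: +2 fires, +1 burnt (F count now 2)
Step 6: +3 fires, +2 burnt (F count now 3)
Step 7: +5 fires, +3 burnt (F count now 5)
Step 8: +3 fires, +5 burnt (F count now 3)
Step 9: +1 fires, +3 burnt (F count now 1)
Step 10: +0 fires, +1 burnt (F count now 0)
Fire out after step 10
Initially T: 21, now '.': 28
Total burnt (originally-T cells now '.'): 19

Answer: 19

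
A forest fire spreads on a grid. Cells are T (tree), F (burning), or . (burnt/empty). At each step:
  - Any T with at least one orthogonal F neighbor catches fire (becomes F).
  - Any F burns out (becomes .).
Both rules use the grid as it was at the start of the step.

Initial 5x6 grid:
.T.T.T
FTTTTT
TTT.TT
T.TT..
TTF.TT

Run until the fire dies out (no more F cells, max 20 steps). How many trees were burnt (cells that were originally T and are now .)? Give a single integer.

Step 1: +4 fires, +2 burnt (F count now 4)
Step 2: +7 fires, +4 burnt (F count now 7)
Step 3: +1 fires, +7 burnt (F count now 1)
Step 4: +2 fires, +1 burnt (F count now 2)
Step 5: +2 fires, +2 burnt (F count now 2)
Step 6: +2 fires, +2 burnt (F count now 2)
Step 7: +0 fires, +2 burnt (F count now 0)
Fire out after step 7
Initially T: 20, now '.': 28
Total burnt (originally-T cells now '.'): 18

Answer: 18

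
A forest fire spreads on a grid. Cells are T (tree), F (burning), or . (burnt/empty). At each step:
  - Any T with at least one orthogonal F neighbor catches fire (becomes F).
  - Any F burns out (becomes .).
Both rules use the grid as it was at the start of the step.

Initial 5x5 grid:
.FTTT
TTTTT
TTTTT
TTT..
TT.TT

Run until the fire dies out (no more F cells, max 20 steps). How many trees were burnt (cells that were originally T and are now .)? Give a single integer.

Answer: 18

Derivation:
Step 1: +2 fires, +1 burnt (F count now 2)
Step 2: +4 fires, +2 burnt (F count now 4)
Step 3: +5 fires, +4 burnt (F count now 5)
Step 4: +5 fires, +5 burnt (F count now 5)
Step 5: +2 fires, +5 burnt (F count now 2)
Step 6: +0 fires, +2 burnt (F count now 0)
Fire out after step 6
Initially T: 20, now '.': 23
Total burnt (originally-T cells now '.'): 18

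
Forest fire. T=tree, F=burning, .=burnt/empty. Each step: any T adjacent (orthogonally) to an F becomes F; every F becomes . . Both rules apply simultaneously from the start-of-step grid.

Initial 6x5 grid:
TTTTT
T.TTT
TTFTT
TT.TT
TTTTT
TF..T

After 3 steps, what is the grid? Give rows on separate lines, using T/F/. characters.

Step 1: 5 trees catch fire, 2 burn out
  TTTTT
  T.FTT
  TF.FT
  TT.TT
  TFTTT
  F...T
Step 2: 8 trees catch fire, 5 burn out
  TTFTT
  T..FT
  F...F
  TF.FT
  F.FTT
  ....T
Step 3: 7 trees catch fire, 8 burn out
  TF.FT
  F...F
  .....
  F...F
  ...FT
  ....T

TF.FT
F...F
.....
F...F
...FT
....T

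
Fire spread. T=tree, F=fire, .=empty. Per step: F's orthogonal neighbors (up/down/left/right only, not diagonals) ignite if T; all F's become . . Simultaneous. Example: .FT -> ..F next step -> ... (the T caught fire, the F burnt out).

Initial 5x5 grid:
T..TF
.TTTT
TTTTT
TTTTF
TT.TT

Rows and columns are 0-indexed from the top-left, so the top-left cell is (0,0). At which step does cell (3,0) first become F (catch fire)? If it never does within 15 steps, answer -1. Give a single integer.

Step 1: cell (3,0)='T' (+5 fires, +2 burnt)
Step 2: cell (3,0)='T' (+4 fires, +5 burnt)
Step 3: cell (3,0)='T' (+3 fires, +4 burnt)
Step 4: cell (3,0)='F' (+4 fires, +3 burnt)
  -> target ignites at step 4
Step 5: cell (3,0)='.' (+2 fires, +4 burnt)
Step 6: cell (3,0)='.' (+0 fires, +2 burnt)
  fire out at step 6

4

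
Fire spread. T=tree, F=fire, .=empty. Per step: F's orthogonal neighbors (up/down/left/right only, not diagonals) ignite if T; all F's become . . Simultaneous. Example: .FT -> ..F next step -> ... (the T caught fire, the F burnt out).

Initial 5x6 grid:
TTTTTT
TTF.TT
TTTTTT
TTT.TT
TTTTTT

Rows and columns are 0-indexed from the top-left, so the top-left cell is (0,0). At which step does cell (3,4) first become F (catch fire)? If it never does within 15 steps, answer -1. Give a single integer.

Step 1: cell (3,4)='T' (+3 fires, +1 burnt)
Step 2: cell (3,4)='T' (+6 fires, +3 burnt)
Step 3: cell (3,4)='T' (+6 fires, +6 burnt)
Step 4: cell (3,4)='F' (+7 fires, +6 burnt)
  -> target ignites at step 4
Step 5: cell (3,4)='.' (+4 fires, +7 burnt)
Step 6: cell (3,4)='.' (+1 fires, +4 burnt)
Step 7: cell (3,4)='.' (+0 fires, +1 burnt)
  fire out at step 7

4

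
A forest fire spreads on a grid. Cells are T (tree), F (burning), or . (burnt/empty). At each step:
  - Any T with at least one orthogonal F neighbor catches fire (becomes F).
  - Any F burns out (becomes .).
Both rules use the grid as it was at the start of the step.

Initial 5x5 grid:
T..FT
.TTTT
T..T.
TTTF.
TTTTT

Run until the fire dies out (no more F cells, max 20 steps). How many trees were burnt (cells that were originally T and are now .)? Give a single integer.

Step 1: +5 fires, +2 burnt (F count now 5)
Step 2: +5 fires, +5 burnt (F count now 5)
Step 3: +3 fires, +5 burnt (F count now 3)
Step 4: +2 fires, +3 burnt (F count now 2)
Step 5: +0 fires, +2 burnt (F count now 0)
Fire out after step 5
Initially T: 16, now '.': 24
Total burnt (originally-T cells now '.'): 15

Answer: 15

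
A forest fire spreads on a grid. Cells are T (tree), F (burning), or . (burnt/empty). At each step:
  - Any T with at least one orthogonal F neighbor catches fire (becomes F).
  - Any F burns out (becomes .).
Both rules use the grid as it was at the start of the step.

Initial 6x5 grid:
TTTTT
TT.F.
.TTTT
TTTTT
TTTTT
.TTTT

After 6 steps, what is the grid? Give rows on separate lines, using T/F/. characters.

Step 1: 2 trees catch fire, 1 burn out
  TTTFT
  TT...
  .TTFT
  TTTTT
  TTTTT
  .TTTT
Step 2: 5 trees catch fire, 2 burn out
  TTF.F
  TT...
  .TF.F
  TTTFT
  TTTTT
  .TTTT
Step 3: 5 trees catch fire, 5 burn out
  TF...
  TT...
  .F...
  TTF.F
  TTTFT
  .TTTT
Step 4: 6 trees catch fire, 5 burn out
  F....
  TF...
  .....
  TF...
  TTF.F
  .TTFT
Step 5: 5 trees catch fire, 6 burn out
  .....
  F....
  .....
  F....
  TF...
  .TF.F
Step 6: 2 trees catch fire, 5 burn out
  .....
  .....
  .....
  .....
  F....
  .F...

.....
.....
.....
.....
F....
.F...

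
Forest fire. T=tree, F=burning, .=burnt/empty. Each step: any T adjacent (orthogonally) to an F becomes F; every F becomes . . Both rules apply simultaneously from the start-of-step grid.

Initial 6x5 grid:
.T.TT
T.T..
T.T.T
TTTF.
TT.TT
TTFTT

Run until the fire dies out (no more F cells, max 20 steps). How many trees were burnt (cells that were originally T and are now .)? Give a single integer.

Answer: 15

Derivation:
Step 1: +4 fires, +2 burnt (F count now 4)
Step 2: +6 fires, +4 burnt (F count now 6)
Step 3: +3 fires, +6 burnt (F count now 3)
Step 4: +1 fires, +3 burnt (F count now 1)
Step 5: +1 fires, +1 burnt (F count now 1)
Step 6: +0 fires, +1 burnt (F count now 0)
Fire out after step 6
Initially T: 19, now '.': 26
Total burnt (originally-T cells now '.'): 15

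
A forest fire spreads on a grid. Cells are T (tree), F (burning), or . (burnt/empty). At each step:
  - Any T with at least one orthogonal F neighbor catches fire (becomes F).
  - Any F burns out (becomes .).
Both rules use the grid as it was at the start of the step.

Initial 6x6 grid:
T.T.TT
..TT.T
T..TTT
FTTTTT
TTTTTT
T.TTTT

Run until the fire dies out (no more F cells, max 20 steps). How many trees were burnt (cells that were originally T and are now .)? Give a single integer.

Answer: 26

Derivation:
Step 1: +3 fires, +1 burnt (F count now 3)
Step 2: +3 fires, +3 burnt (F count now 3)
Step 3: +2 fires, +3 burnt (F count now 2)
Step 4: +4 fires, +2 burnt (F count now 4)
Step 5: +5 fires, +4 burnt (F count now 5)
Step 6: +4 fires, +5 burnt (F count now 4)
Step 7: +3 fires, +4 burnt (F count now 3)
Step 8: +1 fires, +3 burnt (F count now 1)
Step 9: +1 fires, +1 burnt (F count now 1)
Step 10: +0 fires, +1 burnt (F count now 0)
Fire out after step 10
Initially T: 27, now '.': 35
Total burnt (originally-T cells now '.'): 26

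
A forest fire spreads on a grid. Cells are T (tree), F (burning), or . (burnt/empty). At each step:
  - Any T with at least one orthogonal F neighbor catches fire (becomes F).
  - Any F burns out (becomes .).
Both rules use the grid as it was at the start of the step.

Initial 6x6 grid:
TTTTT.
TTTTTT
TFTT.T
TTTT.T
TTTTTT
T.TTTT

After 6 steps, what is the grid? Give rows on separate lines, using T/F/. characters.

Step 1: 4 trees catch fire, 1 burn out
  TTTTT.
  TFTTTT
  F.FT.T
  TFTT.T
  TTTTTT
  T.TTTT
Step 2: 7 trees catch fire, 4 burn out
  TFTTT.
  F.FTTT
  ...F.T
  F.FT.T
  TFTTTT
  T.TTTT
Step 3: 6 trees catch fire, 7 burn out
  F.FTT.
  ...FTT
  .....T
  ...F.T
  F.FTTT
  T.TTTT
Step 4: 5 trees catch fire, 6 burn out
  ...FT.
  ....FT
  .....T
  .....T
  ...FTT
  F.FTTT
Step 5: 4 trees catch fire, 5 burn out
  ....F.
  .....F
  .....T
  .....T
  ....FT
  ...FTT
Step 6: 3 trees catch fire, 4 burn out
  ......
  ......
  .....F
  .....T
  .....F
  ....FT

......
......
.....F
.....T
.....F
....FT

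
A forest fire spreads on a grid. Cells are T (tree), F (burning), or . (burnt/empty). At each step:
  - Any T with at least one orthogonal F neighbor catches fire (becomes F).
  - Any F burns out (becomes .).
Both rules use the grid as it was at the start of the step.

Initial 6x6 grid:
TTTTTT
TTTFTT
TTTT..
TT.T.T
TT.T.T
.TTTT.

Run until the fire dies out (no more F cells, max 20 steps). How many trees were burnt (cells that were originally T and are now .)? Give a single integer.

Answer: 25

Derivation:
Step 1: +4 fires, +1 burnt (F count now 4)
Step 2: +6 fires, +4 burnt (F count now 6)
Step 3: +5 fires, +6 burnt (F count now 5)
Step 4: +4 fires, +5 burnt (F count now 4)
Step 5: +4 fires, +4 burnt (F count now 4)
Step 6: +2 fires, +4 burnt (F count now 2)
Step 7: +0 fires, +2 burnt (F count now 0)
Fire out after step 7
Initially T: 27, now '.': 34
Total burnt (originally-T cells now '.'): 25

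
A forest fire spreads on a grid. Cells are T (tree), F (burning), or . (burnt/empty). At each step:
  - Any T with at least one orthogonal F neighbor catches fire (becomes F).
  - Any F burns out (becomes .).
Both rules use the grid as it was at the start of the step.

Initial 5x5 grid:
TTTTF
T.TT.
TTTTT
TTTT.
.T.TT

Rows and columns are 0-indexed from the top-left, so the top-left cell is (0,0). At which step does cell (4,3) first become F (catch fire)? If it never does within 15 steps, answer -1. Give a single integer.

Step 1: cell (4,3)='T' (+1 fires, +1 burnt)
Step 2: cell (4,3)='T' (+2 fires, +1 burnt)
Step 3: cell (4,3)='T' (+3 fires, +2 burnt)
Step 4: cell (4,3)='T' (+4 fires, +3 burnt)
Step 5: cell (4,3)='F' (+4 fires, +4 burnt)
  -> target ignites at step 5
Step 6: cell (4,3)='.' (+3 fires, +4 burnt)
Step 7: cell (4,3)='.' (+2 fires, +3 burnt)
Step 8: cell (4,3)='.' (+0 fires, +2 burnt)
  fire out at step 8

5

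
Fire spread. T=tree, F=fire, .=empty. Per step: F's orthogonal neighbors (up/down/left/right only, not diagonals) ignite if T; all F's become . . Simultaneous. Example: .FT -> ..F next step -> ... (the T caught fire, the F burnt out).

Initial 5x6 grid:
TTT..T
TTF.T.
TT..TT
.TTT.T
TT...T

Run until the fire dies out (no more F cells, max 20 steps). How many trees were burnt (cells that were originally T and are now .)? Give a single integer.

Answer: 12

Derivation:
Step 1: +2 fires, +1 burnt (F count now 2)
Step 2: +3 fires, +2 burnt (F count now 3)
Step 3: +3 fires, +3 burnt (F count now 3)
Step 4: +2 fires, +3 burnt (F count now 2)
Step 5: +2 fires, +2 burnt (F count now 2)
Step 6: +0 fires, +2 burnt (F count now 0)
Fire out after step 6
Initially T: 18, now '.': 24
Total burnt (originally-T cells now '.'): 12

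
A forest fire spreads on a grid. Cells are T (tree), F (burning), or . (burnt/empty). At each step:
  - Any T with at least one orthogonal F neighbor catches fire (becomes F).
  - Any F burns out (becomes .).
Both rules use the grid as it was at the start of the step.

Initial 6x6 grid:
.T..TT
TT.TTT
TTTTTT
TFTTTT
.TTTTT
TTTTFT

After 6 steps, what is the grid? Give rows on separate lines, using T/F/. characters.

Step 1: 7 trees catch fire, 2 burn out
  .T..TT
  TT.TTT
  TFTTTT
  F.FTTT
  .FTTFT
  TTTF.F
Step 2: 10 trees catch fire, 7 burn out
  .T..TT
  TF.TTT
  F.FTTT
  ...FFT
  ..FF.F
  TFF...
Step 3: 6 trees catch fire, 10 burn out
  .F..TT
  F..TTT
  ...FFT
  .....F
  ......
  F.....
Step 4: 3 trees catch fire, 6 burn out
  ....TT
  ...FFT
  .....F
  ......
  ......
  ......
Step 5: 2 trees catch fire, 3 burn out
  ....FT
  .....F
  ......
  ......
  ......
  ......
Step 6: 1 trees catch fire, 2 burn out
  .....F
  ......
  ......
  ......
  ......
  ......

.....F
......
......
......
......
......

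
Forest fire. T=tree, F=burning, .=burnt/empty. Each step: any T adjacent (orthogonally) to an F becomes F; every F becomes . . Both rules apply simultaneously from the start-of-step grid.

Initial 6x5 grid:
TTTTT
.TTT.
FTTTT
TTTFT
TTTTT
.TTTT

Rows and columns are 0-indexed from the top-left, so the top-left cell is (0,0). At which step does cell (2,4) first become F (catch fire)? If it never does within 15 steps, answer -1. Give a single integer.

Step 1: cell (2,4)='T' (+6 fires, +2 burnt)
Step 2: cell (2,4)='F' (+9 fires, +6 burnt)
  -> target ignites at step 2
Step 3: cell (2,4)='.' (+6 fires, +9 burnt)
Step 4: cell (2,4)='.' (+4 fires, +6 burnt)
Step 5: cell (2,4)='.' (+0 fires, +4 burnt)
  fire out at step 5

2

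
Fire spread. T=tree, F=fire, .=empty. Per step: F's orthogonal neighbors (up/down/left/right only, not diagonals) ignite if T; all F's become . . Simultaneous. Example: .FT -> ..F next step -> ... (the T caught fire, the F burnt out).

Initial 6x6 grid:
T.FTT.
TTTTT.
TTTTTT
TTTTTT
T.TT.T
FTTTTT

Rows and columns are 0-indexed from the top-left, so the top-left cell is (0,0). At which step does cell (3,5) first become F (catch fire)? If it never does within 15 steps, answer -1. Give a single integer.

Step 1: cell (3,5)='T' (+4 fires, +2 burnt)
Step 2: cell (3,5)='T' (+6 fires, +4 burnt)
Step 3: cell (3,5)='T' (+9 fires, +6 burnt)
Step 4: cell (3,5)='T' (+5 fires, +9 burnt)
Step 5: cell (3,5)='T' (+3 fires, +5 burnt)
Step 6: cell (3,5)='F' (+2 fires, +3 burnt)
  -> target ignites at step 6
Step 7: cell (3,5)='.' (+0 fires, +2 burnt)
  fire out at step 7

6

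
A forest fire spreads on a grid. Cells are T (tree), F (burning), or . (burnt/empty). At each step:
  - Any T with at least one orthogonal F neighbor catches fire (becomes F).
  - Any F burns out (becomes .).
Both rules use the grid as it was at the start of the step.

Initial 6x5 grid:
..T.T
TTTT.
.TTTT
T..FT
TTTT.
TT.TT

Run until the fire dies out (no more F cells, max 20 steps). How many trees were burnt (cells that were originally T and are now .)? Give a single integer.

Step 1: +3 fires, +1 burnt (F count now 3)
Step 2: +5 fires, +3 burnt (F count now 5)
Step 3: +4 fires, +5 burnt (F count now 4)
Step 4: +4 fires, +4 burnt (F count now 4)
Step 5: +3 fires, +4 burnt (F count now 3)
Step 6: +0 fires, +3 burnt (F count now 0)
Fire out after step 6
Initially T: 20, now '.': 29
Total burnt (originally-T cells now '.'): 19

Answer: 19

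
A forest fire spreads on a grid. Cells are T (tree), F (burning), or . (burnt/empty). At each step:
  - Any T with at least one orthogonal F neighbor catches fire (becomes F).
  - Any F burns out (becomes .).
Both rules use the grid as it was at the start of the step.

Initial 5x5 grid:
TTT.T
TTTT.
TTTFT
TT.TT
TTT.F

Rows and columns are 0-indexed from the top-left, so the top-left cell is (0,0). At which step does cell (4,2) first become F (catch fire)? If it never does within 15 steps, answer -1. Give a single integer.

Step 1: cell (4,2)='T' (+5 fires, +2 burnt)
Step 2: cell (4,2)='T' (+2 fires, +5 burnt)
Step 3: cell (4,2)='T' (+4 fires, +2 burnt)
Step 4: cell (4,2)='T' (+4 fires, +4 burnt)
Step 5: cell (4,2)='F' (+3 fires, +4 burnt)
  -> target ignites at step 5
Step 6: cell (4,2)='.' (+0 fires, +3 burnt)
  fire out at step 6

5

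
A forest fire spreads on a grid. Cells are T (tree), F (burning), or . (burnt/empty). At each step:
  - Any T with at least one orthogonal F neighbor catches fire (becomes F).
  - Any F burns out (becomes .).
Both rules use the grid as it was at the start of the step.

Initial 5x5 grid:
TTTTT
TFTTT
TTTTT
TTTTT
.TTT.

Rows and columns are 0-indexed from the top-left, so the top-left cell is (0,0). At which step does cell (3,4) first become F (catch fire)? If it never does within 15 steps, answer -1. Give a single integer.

Step 1: cell (3,4)='T' (+4 fires, +1 burnt)
Step 2: cell (3,4)='T' (+6 fires, +4 burnt)
Step 3: cell (3,4)='T' (+6 fires, +6 burnt)
Step 4: cell (3,4)='T' (+4 fires, +6 burnt)
Step 5: cell (3,4)='F' (+2 fires, +4 burnt)
  -> target ignites at step 5
Step 6: cell (3,4)='.' (+0 fires, +2 burnt)
  fire out at step 6

5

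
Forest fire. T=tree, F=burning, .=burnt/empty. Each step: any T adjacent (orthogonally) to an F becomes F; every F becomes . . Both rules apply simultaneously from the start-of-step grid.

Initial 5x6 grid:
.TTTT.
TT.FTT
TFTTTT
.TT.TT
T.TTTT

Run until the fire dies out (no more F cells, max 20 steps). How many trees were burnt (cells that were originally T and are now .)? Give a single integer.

Answer: 21

Derivation:
Step 1: +7 fires, +2 burnt (F count now 7)
Step 2: +7 fires, +7 burnt (F count now 7)
Step 3: +3 fires, +7 burnt (F count now 3)
Step 4: +3 fires, +3 burnt (F count now 3)
Step 5: +1 fires, +3 burnt (F count now 1)
Step 6: +0 fires, +1 burnt (F count now 0)
Fire out after step 6
Initially T: 22, now '.': 29
Total burnt (originally-T cells now '.'): 21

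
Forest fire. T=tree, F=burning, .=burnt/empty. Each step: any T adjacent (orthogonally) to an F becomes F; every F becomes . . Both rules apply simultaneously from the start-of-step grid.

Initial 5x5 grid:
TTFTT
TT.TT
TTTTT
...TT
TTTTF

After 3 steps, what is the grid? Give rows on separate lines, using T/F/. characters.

Step 1: 4 trees catch fire, 2 burn out
  TF.FT
  TT.TT
  TTTTT
  ...TF
  TTTF.
Step 2: 7 trees catch fire, 4 burn out
  F...F
  TF.FT
  TTTTF
  ...F.
  TTF..
Step 3: 5 trees catch fire, 7 burn out
  .....
  F...F
  TFTF.
  .....
  TF...

.....
F...F
TFTF.
.....
TF...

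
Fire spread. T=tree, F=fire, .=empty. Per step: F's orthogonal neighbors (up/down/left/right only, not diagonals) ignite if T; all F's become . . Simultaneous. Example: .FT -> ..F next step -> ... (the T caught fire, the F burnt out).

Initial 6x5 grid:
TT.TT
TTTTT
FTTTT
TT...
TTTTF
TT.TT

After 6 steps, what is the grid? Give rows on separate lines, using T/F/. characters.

Step 1: 5 trees catch fire, 2 burn out
  TT.TT
  FTTTT
  .FTTT
  FT...
  TTTF.
  TT.TF
Step 2: 7 trees catch fire, 5 burn out
  FT.TT
  .FTTT
  ..FTT
  .F...
  FTF..
  TT.F.
Step 3: 5 trees catch fire, 7 burn out
  .F.TT
  ..FTT
  ...FT
  .....
  .F...
  FT...
Step 4: 3 trees catch fire, 5 burn out
  ...TT
  ...FT
  ....F
  .....
  .....
  .F...
Step 5: 2 trees catch fire, 3 burn out
  ...FT
  ....F
  .....
  .....
  .....
  .....
Step 6: 1 trees catch fire, 2 burn out
  ....F
  .....
  .....
  .....
  .....
  .....

....F
.....
.....
.....
.....
.....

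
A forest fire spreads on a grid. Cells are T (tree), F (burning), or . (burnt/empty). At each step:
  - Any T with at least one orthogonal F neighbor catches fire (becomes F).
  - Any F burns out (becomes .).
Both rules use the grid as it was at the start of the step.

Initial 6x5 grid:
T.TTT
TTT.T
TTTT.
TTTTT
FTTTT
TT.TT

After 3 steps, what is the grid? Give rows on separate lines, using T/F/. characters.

Step 1: 3 trees catch fire, 1 burn out
  T.TTT
  TTT.T
  TTTT.
  FTTTT
  .FTTT
  FT.TT
Step 2: 4 trees catch fire, 3 burn out
  T.TTT
  TTT.T
  FTTT.
  .FTTT
  ..FTT
  .F.TT
Step 3: 4 trees catch fire, 4 burn out
  T.TTT
  FTT.T
  .FTT.
  ..FTT
  ...FT
  ...TT

T.TTT
FTT.T
.FTT.
..FTT
...FT
...TT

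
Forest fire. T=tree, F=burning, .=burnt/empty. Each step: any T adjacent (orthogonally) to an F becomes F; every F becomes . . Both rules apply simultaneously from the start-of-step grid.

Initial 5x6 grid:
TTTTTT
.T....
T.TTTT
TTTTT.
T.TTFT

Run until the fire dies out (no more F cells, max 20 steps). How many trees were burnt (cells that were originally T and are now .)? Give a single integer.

Step 1: +3 fires, +1 burnt (F count now 3)
Step 2: +3 fires, +3 burnt (F count now 3)
Step 3: +3 fires, +3 burnt (F count now 3)
Step 4: +2 fires, +3 burnt (F count now 2)
Step 5: +1 fires, +2 burnt (F count now 1)
Step 6: +2 fires, +1 burnt (F count now 2)
Step 7: +0 fires, +2 burnt (F count now 0)
Fire out after step 7
Initially T: 21, now '.': 23
Total burnt (originally-T cells now '.'): 14

Answer: 14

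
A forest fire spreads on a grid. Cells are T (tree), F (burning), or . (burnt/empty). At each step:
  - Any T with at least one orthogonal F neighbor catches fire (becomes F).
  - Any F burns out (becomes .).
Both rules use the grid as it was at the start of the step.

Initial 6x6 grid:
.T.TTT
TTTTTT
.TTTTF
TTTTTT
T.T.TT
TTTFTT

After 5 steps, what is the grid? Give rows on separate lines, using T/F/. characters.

Step 1: 5 trees catch fire, 2 burn out
  .T.TTT
  TTTTTF
  .TTTF.
  TTTTTF
  T.T.TT
  TTF.FT
Step 2: 9 trees catch fire, 5 burn out
  .T.TTF
  TTTTF.
  .TTF..
  TTTTF.
  T.F.FF
  TF...F
Step 3: 6 trees catch fire, 9 burn out
  .T.TF.
  TTTF..
  .TF...
  TTFF..
  T.....
  F.....
Step 4: 5 trees catch fire, 6 burn out
  .T.F..
  TTF...
  .F....
  TF....
  F.....
  ......
Step 5: 2 trees catch fire, 5 burn out
  .T....
  TF....
  ......
  F.....
  ......
  ......

.T....
TF....
......
F.....
......
......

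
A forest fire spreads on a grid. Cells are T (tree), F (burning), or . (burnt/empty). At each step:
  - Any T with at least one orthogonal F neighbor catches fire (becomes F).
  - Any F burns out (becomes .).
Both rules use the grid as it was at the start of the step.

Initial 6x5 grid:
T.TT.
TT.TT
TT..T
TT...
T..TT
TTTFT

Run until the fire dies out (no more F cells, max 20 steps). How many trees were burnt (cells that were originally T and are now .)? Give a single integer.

Step 1: +3 fires, +1 burnt (F count now 3)
Step 2: +2 fires, +3 burnt (F count now 2)
Step 3: +1 fires, +2 burnt (F count now 1)
Step 4: +1 fires, +1 burnt (F count now 1)
Step 5: +1 fires, +1 burnt (F count now 1)
Step 6: +2 fires, +1 burnt (F count now 2)
Step 7: +2 fires, +2 burnt (F count now 2)
Step 8: +2 fires, +2 burnt (F count now 2)
Step 9: +0 fires, +2 burnt (F count now 0)
Fire out after step 9
Initially T: 19, now '.': 25
Total burnt (originally-T cells now '.'): 14

Answer: 14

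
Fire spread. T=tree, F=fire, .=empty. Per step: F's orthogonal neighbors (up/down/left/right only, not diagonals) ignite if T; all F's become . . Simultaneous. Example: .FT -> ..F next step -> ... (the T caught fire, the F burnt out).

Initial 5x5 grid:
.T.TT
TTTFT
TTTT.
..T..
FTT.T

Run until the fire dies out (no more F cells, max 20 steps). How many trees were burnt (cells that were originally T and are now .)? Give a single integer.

Step 1: +5 fires, +2 burnt (F count now 5)
Step 2: +4 fires, +5 burnt (F count now 4)
Step 3: +4 fires, +4 burnt (F count now 4)
Step 4: +1 fires, +4 burnt (F count now 1)
Step 5: +0 fires, +1 burnt (F count now 0)
Fire out after step 5
Initially T: 15, now '.': 24
Total burnt (originally-T cells now '.'): 14

Answer: 14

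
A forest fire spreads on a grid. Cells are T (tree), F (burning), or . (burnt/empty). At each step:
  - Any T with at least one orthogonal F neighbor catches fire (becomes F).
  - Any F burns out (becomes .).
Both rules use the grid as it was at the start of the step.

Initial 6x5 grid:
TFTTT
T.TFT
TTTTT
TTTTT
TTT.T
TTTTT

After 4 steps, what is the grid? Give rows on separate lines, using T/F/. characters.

Step 1: 6 trees catch fire, 2 burn out
  F.FFT
  T.F.F
  TTTFT
  TTTTT
  TTT.T
  TTTTT
Step 2: 5 trees catch fire, 6 burn out
  ....F
  F....
  TTF.F
  TTTFT
  TTT.T
  TTTTT
Step 3: 4 trees catch fire, 5 burn out
  .....
  .....
  FF...
  TTF.F
  TTT.T
  TTTTT
Step 4: 4 trees catch fire, 4 burn out
  .....
  .....
  .....
  FF...
  TTF.F
  TTTTT

.....
.....
.....
FF...
TTF.F
TTTTT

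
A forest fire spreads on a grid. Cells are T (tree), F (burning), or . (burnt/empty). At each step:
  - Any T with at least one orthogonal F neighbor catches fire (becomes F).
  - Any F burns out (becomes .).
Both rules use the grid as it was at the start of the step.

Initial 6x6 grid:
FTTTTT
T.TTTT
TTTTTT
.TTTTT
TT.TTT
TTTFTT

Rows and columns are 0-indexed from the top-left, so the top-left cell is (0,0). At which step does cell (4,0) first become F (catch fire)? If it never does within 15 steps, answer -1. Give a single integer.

Step 1: cell (4,0)='T' (+5 fires, +2 burnt)
Step 2: cell (4,0)='T' (+6 fires, +5 burnt)
Step 3: cell (4,0)='T' (+9 fires, +6 burnt)
Step 4: cell (4,0)='F' (+7 fires, +9 burnt)
  -> target ignites at step 4
Step 5: cell (4,0)='.' (+3 fires, +7 burnt)
Step 6: cell (4,0)='.' (+1 fires, +3 burnt)
Step 7: cell (4,0)='.' (+0 fires, +1 burnt)
  fire out at step 7

4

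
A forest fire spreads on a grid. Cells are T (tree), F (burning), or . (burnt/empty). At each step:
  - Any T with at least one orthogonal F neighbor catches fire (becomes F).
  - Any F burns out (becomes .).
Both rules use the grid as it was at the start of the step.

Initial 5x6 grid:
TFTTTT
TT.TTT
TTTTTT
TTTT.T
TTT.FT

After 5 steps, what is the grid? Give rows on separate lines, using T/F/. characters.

Step 1: 4 trees catch fire, 2 burn out
  F.FTTT
  TF.TTT
  TTTTTT
  TTTT.T
  TTT..F
Step 2: 4 trees catch fire, 4 burn out
  ...FTT
  F..TTT
  TFTTTT
  TTTT.F
  TTT...
Step 3: 6 trees catch fire, 4 burn out
  ....FT
  ...FTT
  F.FTTF
  TFTT..
  TTT...
Step 4: 8 trees catch fire, 6 burn out
  .....F
  ....FF
  ...FF.
  F.FT..
  TFT...
Step 5: 3 trees catch fire, 8 burn out
  ......
  ......
  ......
  ...F..
  F.F...

......
......
......
...F..
F.F...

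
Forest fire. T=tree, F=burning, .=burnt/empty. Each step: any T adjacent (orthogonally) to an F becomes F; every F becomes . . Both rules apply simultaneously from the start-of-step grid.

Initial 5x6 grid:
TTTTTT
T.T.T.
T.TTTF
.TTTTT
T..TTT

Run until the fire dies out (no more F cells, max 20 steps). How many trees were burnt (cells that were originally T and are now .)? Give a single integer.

Step 1: +2 fires, +1 burnt (F count now 2)
Step 2: +4 fires, +2 burnt (F count now 4)
Step 3: +4 fires, +4 burnt (F count now 4)
Step 4: +5 fires, +4 burnt (F count now 5)
Step 5: +2 fires, +5 burnt (F count now 2)
Step 6: +1 fires, +2 burnt (F count now 1)
Step 7: +1 fires, +1 burnt (F count now 1)
Step 8: +1 fires, +1 burnt (F count now 1)
Step 9: +1 fires, +1 burnt (F count now 1)
Step 10: +0 fires, +1 burnt (F count now 0)
Fire out after step 10
Initially T: 22, now '.': 29
Total burnt (originally-T cells now '.'): 21

Answer: 21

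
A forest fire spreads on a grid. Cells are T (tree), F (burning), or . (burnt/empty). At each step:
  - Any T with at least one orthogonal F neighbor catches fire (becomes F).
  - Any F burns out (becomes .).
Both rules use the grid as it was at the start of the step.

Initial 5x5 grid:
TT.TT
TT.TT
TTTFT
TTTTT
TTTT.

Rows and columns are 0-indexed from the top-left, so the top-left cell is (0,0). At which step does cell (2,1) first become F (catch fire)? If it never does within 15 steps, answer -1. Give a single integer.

Step 1: cell (2,1)='T' (+4 fires, +1 burnt)
Step 2: cell (2,1)='F' (+6 fires, +4 burnt)
  -> target ignites at step 2
Step 3: cell (2,1)='.' (+5 fires, +6 burnt)
Step 4: cell (2,1)='.' (+4 fires, +5 burnt)
Step 5: cell (2,1)='.' (+2 fires, +4 burnt)
Step 6: cell (2,1)='.' (+0 fires, +2 burnt)
  fire out at step 6

2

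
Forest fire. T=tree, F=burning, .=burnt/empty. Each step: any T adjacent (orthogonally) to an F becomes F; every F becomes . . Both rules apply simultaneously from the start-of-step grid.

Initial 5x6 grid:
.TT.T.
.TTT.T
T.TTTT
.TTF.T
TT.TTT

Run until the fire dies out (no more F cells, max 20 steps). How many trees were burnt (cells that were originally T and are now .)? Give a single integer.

Step 1: +3 fires, +1 burnt (F count now 3)
Step 2: +5 fires, +3 burnt (F count now 5)
Step 3: +4 fires, +5 burnt (F count now 4)
Step 4: +5 fires, +4 burnt (F count now 5)
Step 5: +1 fires, +5 burnt (F count now 1)
Step 6: +0 fires, +1 burnt (F count now 0)
Fire out after step 6
Initially T: 20, now '.': 28
Total burnt (originally-T cells now '.'): 18

Answer: 18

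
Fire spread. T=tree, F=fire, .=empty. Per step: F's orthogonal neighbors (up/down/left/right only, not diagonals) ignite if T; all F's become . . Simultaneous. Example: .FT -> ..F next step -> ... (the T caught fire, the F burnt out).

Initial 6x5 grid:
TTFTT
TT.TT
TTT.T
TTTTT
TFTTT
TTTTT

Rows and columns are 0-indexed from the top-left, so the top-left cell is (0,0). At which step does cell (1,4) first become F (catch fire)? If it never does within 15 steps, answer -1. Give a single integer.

Step 1: cell (1,4)='T' (+6 fires, +2 burnt)
Step 2: cell (1,4)='T' (+10 fires, +6 burnt)
Step 3: cell (1,4)='F' (+7 fires, +10 burnt)
  -> target ignites at step 3
Step 4: cell (1,4)='.' (+3 fires, +7 burnt)
Step 5: cell (1,4)='.' (+0 fires, +3 burnt)
  fire out at step 5

3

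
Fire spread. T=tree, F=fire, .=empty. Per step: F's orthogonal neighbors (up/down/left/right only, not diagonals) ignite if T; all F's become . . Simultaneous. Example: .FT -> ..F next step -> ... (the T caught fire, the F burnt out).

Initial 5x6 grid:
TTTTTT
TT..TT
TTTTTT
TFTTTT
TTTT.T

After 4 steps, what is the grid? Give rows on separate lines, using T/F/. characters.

Step 1: 4 trees catch fire, 1 burn out
  TTTTTT
  TT..TT
  TFTTTT
  F.FTTT
  TFTT.T
Step 2: 6 trees catch fire, 4 burn out
  TTTTTT
  TF..TT
  F.FTTT
  ...FTT
  F.FT.T
Step 3: 5 trees catch fire, 6 burn out
  TFTTTT
  F...TT
  ...FTT
  ....FT
  ...F.T
Step 4: 4 trees catch fire, 5 burn out
  F.FTTT
  ....TT
  ....FT
  .....F
  .....T

F.FTTT
....TT
....FT
.....F
.....T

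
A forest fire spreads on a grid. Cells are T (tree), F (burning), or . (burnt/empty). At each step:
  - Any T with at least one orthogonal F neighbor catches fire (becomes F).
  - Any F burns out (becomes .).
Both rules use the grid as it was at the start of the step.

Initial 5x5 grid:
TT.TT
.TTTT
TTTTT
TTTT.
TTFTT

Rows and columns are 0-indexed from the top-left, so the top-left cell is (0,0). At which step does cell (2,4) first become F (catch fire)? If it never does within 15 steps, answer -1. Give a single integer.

Step 1: cell (2,4)='T' (+3 fires, +1 burnt)
Step 2: cell (2,4)='T' (+5 fires, +3 burnt)
Step 3: cell (2,4)='T' (+4 fires, +5 burnt)
Step 4: cell (2,4)='F' (+4 fires, +4 burnt)
  -> target ignites at step 4
Step 5: cell (2,4)='.' (+3 fires, +4 burnt)
Step 6: cell (2,4)='.' (+2 fires, +3 burnt)
Step 7: cell (2,4)='.' (+0 fires, +2 burnt)
  fire out at step 7

4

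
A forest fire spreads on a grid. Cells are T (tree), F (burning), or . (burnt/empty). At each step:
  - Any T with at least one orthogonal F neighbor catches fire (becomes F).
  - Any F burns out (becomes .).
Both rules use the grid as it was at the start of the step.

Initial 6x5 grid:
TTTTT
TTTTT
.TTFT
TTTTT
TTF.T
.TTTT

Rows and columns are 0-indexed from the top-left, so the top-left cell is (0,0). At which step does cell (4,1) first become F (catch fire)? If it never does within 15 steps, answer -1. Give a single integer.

Step 1: cell (4,1)='F' (+7 fires, +2 burnt)
  -> target ignites at step 1
Step 2: cell (4,1)='.' (+9 fires, +7 burnt)
Step 3: cell (4,1)='.' (+6 fires, +9 burnt)
Step 4: cell (4,1)='.' (+2 fires, +6 burnt)
Step 5: cell (4,1)='.' (+1 fires, +2 burnt)
Step 6: cell (4,1)='.' (+0 fires, +1 burnt)
  fire out at step 6

1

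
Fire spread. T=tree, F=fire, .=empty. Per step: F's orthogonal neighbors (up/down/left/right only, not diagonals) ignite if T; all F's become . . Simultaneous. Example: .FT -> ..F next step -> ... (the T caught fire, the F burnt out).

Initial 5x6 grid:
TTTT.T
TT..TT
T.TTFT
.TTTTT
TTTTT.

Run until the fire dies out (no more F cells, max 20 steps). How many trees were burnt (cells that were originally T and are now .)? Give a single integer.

Answer: 16

Derivation:
Step 1: +4 fires, +1 burnt (F count now 4)
Step 2: +5 fires, +4 burnt (F count now 5)
Step 3: +3 fires, +5 burnt (F count now 3)
Step 4: +2 fires, +3 burnt (F count now 2)
Step 5: +1 fires, +2 burnt (F count now 1)
Step 6: +1 fires, +1 burnt (F count now 1)
Step 7: +0 fires, +1 burnt (F count now 0)
Fire out after step 7
Initially T: 23, now '.': 23
Total burnt (originally-T cells now '.'): 16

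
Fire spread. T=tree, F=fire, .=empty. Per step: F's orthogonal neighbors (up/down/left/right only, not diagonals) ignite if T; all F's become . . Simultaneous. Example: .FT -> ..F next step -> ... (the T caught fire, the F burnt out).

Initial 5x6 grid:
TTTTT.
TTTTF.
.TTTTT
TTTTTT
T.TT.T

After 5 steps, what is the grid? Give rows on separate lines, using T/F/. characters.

Step 1: 3 trees catch fire, 1 burn out
  TTTTF.
  TTTF..
  .TTTFT
  TTTTTT
  T.TT.T
Step 2: 5 trees catch fire, 3 burn out
  TTTF..
  TTF...
  .TTF.F
  TTTTFT
  T.TT.T
Step 3: 5 trees catch fire, 5 burn out
  TTF...
  TF....
  .TF...
  TTTF.F
  T.TT.T
Step 4: 6 trees catch fire, 5 burn out
  TF....
  F.....
  .F....
  TTF...
  T.TF.F
Step 5: 3 trees catch fire, 6 burn out
  F.....
  ......
  ......
  TF....
  T.F...

F.....
......
......
TF....
T.F...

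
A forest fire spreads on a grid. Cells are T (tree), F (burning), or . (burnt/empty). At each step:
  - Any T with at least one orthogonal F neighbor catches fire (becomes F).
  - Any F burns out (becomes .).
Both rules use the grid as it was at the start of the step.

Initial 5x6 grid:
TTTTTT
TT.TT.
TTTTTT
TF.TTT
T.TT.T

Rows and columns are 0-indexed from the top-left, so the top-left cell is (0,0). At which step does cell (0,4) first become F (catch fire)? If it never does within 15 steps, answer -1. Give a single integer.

Step 1: cell (0,4)='T' (+2 fires, +1 burnt)
Step 2: cell (0,4)='T' (+4 fires, +2 burnt)
Step 3: cell (0,4)='T' (+3 fires, +4 burnt)
Step 4: cell (0,4)='T' (+5 fires, +3 burnt)
Step 5: cell (0,4)='T' (+5 fires, +5 burnt)
Step 6: cell (0,4)='F' (+3 fires, +5 burnt)
  -> target ignites at step 6
Step 7: cell (0,4)='.' (+2 fires, +3 burnt)
Step 8: cell (0,4)='.' (+0 fires, +2 burnt)
  fire out at step 8

6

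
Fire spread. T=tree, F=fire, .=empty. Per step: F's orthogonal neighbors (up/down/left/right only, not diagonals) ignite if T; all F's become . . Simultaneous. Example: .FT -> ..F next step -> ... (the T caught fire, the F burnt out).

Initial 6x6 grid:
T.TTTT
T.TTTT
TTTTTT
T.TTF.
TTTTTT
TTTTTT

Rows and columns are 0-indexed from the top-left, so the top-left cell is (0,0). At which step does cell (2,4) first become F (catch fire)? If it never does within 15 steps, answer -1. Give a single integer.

Step 1: cell (2,4)='F' (+3 fires, +1 burnt)
  -> target ignites at step 1
Step 2: cell (2,4)='.' (+7 fires, +3 burnt)
Step 3: cell (2,4)='.' (+7 fires, +7 burnt)
Step 4: cell (2,4)='.' (+6 fires, +7 burnt)
Step 5: cell (2,4)='.' (+4 fires, +6 burnt)
Step 6: cell (2,4)='.' (+3 fires, +4 burnt)
Step 7: cell (2,4)='.' (+1 fires, +3 burnt)
Step 8: cell (2,4)='.' (+0 fires, +1 burnt)
  fire out at step 8

1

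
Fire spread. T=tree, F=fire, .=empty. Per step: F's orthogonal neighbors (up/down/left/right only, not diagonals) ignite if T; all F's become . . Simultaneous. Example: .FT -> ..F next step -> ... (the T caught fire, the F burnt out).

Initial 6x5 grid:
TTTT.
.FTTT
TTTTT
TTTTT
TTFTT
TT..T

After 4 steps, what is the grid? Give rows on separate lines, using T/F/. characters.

Step 1: 6 trees catch fire, 2 burn out
  TFTT.
  ..FTT
  TFTTT
  TTFTT
  TF.FT
  TT..T
Step 2: 10 trees catch fire, 6 burn out
  F.FT.
  ...FT
  F.FTT
  TF.FT
  F...F
  TF..T
Step 3: 7 trees catch fire, 10 burn out
  ...F.
  ....F
  ...FT
  F...F
  .....
  F...F
Step 4: 1 trees catch fire, 7 burn out
  .....
  .....
  ....F
  .....
  .....
  .....

.....
.....
....F
.....
.....
.....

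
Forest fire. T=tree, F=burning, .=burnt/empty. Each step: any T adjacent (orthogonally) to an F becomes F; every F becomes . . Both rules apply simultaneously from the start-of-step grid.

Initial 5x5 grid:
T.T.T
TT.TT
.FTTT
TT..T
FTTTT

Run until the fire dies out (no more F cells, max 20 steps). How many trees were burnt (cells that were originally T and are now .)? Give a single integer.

Step 1: +5 fires, +2 burnt (F count now 5)
Step 2: +3 fires, +5 burnt (F count now 3)
Step 3: +4 fires, +3 burnt (F count now 4)
Step 4: +3 fires, +4 burnt (F count now 3)
Step 5: +1 fires, +3 burnt (F count now 1)
Step 6: +0 fires, +1 burnt (F count now 0)
Fire out after step 6
Initially T: 17, now '.': 24
Total burnt (originally-T cells now '.'): 16

Answer: 16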